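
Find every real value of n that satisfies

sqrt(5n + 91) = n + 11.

Square both sides: 5n + 91 = (n + 11)^2.
Expand and rearrange: n^2 + 17n + 30 = 0.
Solving gives n = -2 or n = -15.
Check each candidate in the original equation:
  n = -2: sqrt(81) = 9, while n + 11 = 9 — valid.
  n = -15: sqrt(16) = 4, while n + 11 = -4 — extraneous.

n = -2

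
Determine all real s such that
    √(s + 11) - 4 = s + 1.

Isolate the radical: √(s + 11) = s + 5.
Square both sides: s + 11 = (s + 5)².
Expand and rearrange: s² + 9s + 14 = 0.
Solving gives s = -2 or s = -7.
Check each candidate in the original equation:
  s = -2: √(9) = 3, while s + 5 = 3 — valid.
  s = -7: √(4) = 2, while s + 5 = -2 — extraneous.

s = -2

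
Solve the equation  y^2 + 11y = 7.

y = -11.6033 or y = 0.6033

Rearrange to standard form: y^2 + 11y - 7 = 0.
Discriminant: (11)^2 - 4*1*(-7) = 149.
Quadratic formula: y = (-11 +/- sqrt(149)) / 2.
So y = -11/2 + sqrt(149)/2 ~= 0.6033 or y = -sqrt(149)/2 - 11/2 ~= -11.6033.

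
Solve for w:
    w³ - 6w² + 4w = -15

Rearrange: w³ - 6w² + 4w + 15 = 0.
Possible rational roots are divisors of 15. Testing w = 3 gives 0, so (w - 3) is a factor.
Divide: w³ - 6w² + 4w + 15 = (w - 3)(w² - 3w - 5).
Apply the quadratic formula to w² - 3w - 5 = 0: w = (3 ± √29)/2, i.e. w ≈ 4.1926 or w ≈ -1.1926.

w = -1.1926 or w = 3 or w = 4.1926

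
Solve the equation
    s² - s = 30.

Bring every term to one side: s² - s - 30 = 0.
Factor: (s - 6)(s + 5) = 0.
So s = 6 or s = -5.

s = -5 or s = 6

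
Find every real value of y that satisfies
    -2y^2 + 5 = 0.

y = -1.5811 or y = 1.5811

Discriminant: (0)^2 - 4*(-2)*5 = 40.
Quadratic formula: y = (0 +/- sqrt(40)) / (-4).
So y = -sqrt(10)/2 ~= -1.5811 or y = sqrt(10)/2 ~= 1.5811.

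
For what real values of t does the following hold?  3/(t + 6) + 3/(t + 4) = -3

Multiply both sides by (t + 6)(t + 4):
3(t + 4) + 3(t + 6) = -3(t + 6)(t + 4).
Expand and collect terms: -3t^2 - 36t - 102 = 0.
By the quadratic formula, t = (36 +/- sqrt(72)) / -6, so t ~= -7.4142 or t ~= -4.5858.
Neither value makes a denominator zero (t != -6, t != -4), so both are valid.

t = -7.4142 or t = -4.5858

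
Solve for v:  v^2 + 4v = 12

v = -6 or v = 2

Bring every term to one side: v^2 + 4v - 12 = 0.
Factor: (v + 6)(v - 2) = 0.
So v = -6 or v = 2.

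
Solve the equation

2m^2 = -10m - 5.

Rearrange to standard form: 2m^2 + 10m + 5 = 0.
Discriminant: (10)^2 - 4*2*5 = 60.
Quadratic formula: m = (-10 +/- sqrt(60)) / 4.
So m = -5/2 + sqrt(15)/2 ~= -0.5635 or m = -5/2 - sqrt(15)/2 ~= -4.4365.

m = -4.4365 or m = -0.5635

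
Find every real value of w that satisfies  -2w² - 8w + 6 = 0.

w = -4.6458 or w = 0.6458

Discriminant: (-8)² − 4·(-2)·6 = 112.
Quadratic formula: w = (8 ± √112) / (-4).
So w = -√(7) - 2 ≈ -4.6458 or w = -2 + √(7) ≈ 0.6458.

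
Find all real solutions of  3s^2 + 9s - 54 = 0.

s = -6 or s = 3

Factor: 3(s + 6)(s - 3) = 0.
So s = -6 or s = 3.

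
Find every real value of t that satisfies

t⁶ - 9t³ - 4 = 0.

t = -0.7515 or t = 2.1123

Let u = t³. The equation becomes u² - 9u - 4 = 0.
By the quadratic formula, u = 9/2 + √(97)/2 or u = 9/2 - √(97)/2.
t³ = 9/2 + √(97)/2 gives t = ∛(9/2 + √(97)/2) ≈ 2.1123.
t³ = 9/2 - √(97)/2 gives t = -∛(-9/2 + √(97)/2) ≈ -0.7515.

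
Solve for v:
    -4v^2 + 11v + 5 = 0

v = -0.3972 or v = 3.1472

Discriminant: (11)^2 - 4*(-4)*5 = 201.
Quadratic formula: v = (-11 +/- sqrt(201)) / (-8).
So v = 11/8 - sqrt(201)/8 ~= -0.3972 or v = 11/8 + sqrt(201)/8 ~= 3.1472.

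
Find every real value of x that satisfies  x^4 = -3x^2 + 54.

Let u = x^2. The equation becomes u^2 + 3u - 54 = 0.
Factor: (u + 9)(u - 6) = 0, so u = -9 or u = 6.
x^2 = -9 < 0 has no real solution.
x^2 = 6 gives x = +/-sqrt(6) ~= +/-2.4495.

x = -2.4495 or x = 2.4495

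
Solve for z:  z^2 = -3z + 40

z = -8 or z = 5

Bring every term to one side: z^2 + 3z - 40 = 0.
Factor: (z - 5)(z + 8) = 0.
So z = 5 or z = -8.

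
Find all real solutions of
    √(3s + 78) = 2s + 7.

Square both sides: 3s + 78 = (2s + 7)².
Expand and rearrange: 4s² + 25s - 29 = 0.
Solving gives s = 1 or s = -7.25.
Check each candidate in the original equation:
  s = 1: √(81) = 9, while 2s + 7 = 9 — valid.
  s = -7.25: √(56.25) = 7.5, while 2s + 7 = -7.5 — extraneous.

s = 1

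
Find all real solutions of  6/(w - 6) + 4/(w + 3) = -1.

Multiply both sides by (w - 6)(w + 3):
6(w + 3) + 4(w - 6) = -(w - 6)(w + 3).
Expand and collect terms: -w^2 - 7w + 24 = 0.
By the quadratic formula, w = (7 +/- sqrt(145)) / -2, so w ~= -9.5208 or w ~= 2.5208.
Neither value makes a denominator zero (w != 6, w != -3), so both are valid.

w = -9.5208 or w = 2.5208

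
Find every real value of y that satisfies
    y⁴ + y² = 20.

y = -2 or y = 2

Let u = y². The equation becomes u² + u - 20 = 0.
Factor: (u + 5)(u - 4) = 0, so u = -5 or u = 4.
y² = -5 < 0 has no real solution.
y² = 4 gives y = ±2.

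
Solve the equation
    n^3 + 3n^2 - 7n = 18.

n = -3.5414 or n = -2 or n = 2.5414

Rearrange: n^3 + 3n^2 - 7n - 18 = 0.
Possible rational roots are divisors of -18. Testing n = -2 gives 0, so (n + 2) is a factor.
Divide: n^3 + 3n^2 - 7n - 18 = (n + 2)(n^2 + n - 9).
Apply the quadratic formula to n^2 + n - 9 = 0: n = (-1 +/- sqrt(37))/2, i.e. n ~= 2.5414 or n ~= -3.5414.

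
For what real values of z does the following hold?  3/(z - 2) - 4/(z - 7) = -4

Multiply both sides by (z - 2)(z - 7):
3(z - 7) - 4(z - 2) = -4(z - 2)(z - 7).
Expand and collect terms: -4z² + 37z - 43 = 0.
By the quadratic formula, z = (-37 ± √681) / -8, so z ≈ 1.363 or z ≈ 7.887.
Neither value makes a denominator zero (z ≠ 2, z ≠ 7), so both are valid.

z = 1.363 or z = 7.887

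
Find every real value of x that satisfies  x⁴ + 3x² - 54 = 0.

Let u = x². The equation becomes u² + 3u - 54 = 0.
Factor: (u + 9)(u - 6) = 0, so u = -9 or u = 6.
x² = -9 < 0 has no real solution.
x² = 6 gives x = ±√(6) ≈ ±2.4495.

x = -2.4495 or x = 2.4495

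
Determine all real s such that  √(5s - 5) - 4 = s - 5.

Isolate the radical: √(5s - 5) = s - 1.
Square both sides: 5s - 5 = (s - 1)².
Expand and rearrange: s² - 7s + 6 = 0.
Solving gives s = 6 or s = 1.
Check each candidate in the original equation:
  s = 6: √(25) = 5, while s - 1 = 5 — valid.
  s = 1: √(0) = 0, while s - 1 = 0 — valid.

s = 1 or s = 6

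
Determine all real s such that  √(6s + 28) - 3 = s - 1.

s = 6

Isolate the radical: √(6s + 28) = s + 2.
Square both sides: 6s + 28 = (s + 2)².
Expand and rearrange: s² - 2s - 24 = 0.
Solving gives s = 6 or s = -4.
Check each candidate in the original equation:
  s = 6: √(64) = 8, while s + 2 = 8 — valid.
  s = -4: √(4) = 2, while s + 2 = -2 — extraneous.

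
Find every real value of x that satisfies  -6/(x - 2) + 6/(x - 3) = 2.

Multiply both sides by (x - 2)(x - 3):
-6(x - 3) + 6(x - 2) = 2(x - 2)(x - 3).
Expand and collect terms: 2x² - 10x + 6 = 0.
By the quadratic formula, x = (10 ± √52) / 4, so x ≈ 4.3028 or x ≈ 0.6972.
Neither value makes a denominator zero (x ≠ 2, x ≠ 3), so both are valid.

x = 0.6972 or x = 4.3028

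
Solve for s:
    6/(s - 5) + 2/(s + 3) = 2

Multiply both sides by (s - 5)(s + 3):
6(s + 3) + 2(s - 5) = 2(s - 5)(s + 3).
Expand and collect terms: 2s^2 - 12s - 38 = 0.
By the quadratic formula, s = (12 +/- sqrt(448)) / 4, so s ~= 8.2915 or s ~= -2.2915.
Neither value makes a denominator zero (s != 5, s != -3), so both are valid.

s = -2.2915 or s = 8.2915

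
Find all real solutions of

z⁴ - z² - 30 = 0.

z = -2.4495 or z = 2.4495

Let u = z². The equation becomes u² - u - 30 = 0.
Factor: (u + 5)(u - 6) = 0, so u = -5 or u = 6.
z² = -5 < 0 has no real solution.
z² = 6 gives z = ±√(6) ≈ ±2.4495.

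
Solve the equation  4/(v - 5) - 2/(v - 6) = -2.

v = 3.5858 or v = 6.4142

Multiply both sides by (v - 5)(v - 6):
4(v - 6) - 2(v - 5) = -2(v - 5)(v - 6).
Expand and collect terms: -2v² + 20v - 46 = 0.
By the quadratic formula, v = (-20 ± √32) / -4, so v ≈ 3.5858 or v ≈ 6.4142.
Neither value makes a denominator zero (v ≠ 5, v ≠ 6), so both are valid.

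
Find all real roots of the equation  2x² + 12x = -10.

Bring every term to one side: 2x² + 12x + 10 = 0.
Factor: 2(x + 5)(x + 1) = 0.
So x = -5 or x = -1.

x = -5 or x = -1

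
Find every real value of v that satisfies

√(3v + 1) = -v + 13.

Square both sides: 3v + 1 = (-v + 13)².
Expand and rearrange: v² - 29v + 168 = 0.
Solving gives v = 21 or v = 8.
Check each candidate in the original equation:
  v = 21: √(64) = 8, while -v + 13 = -8 — extraneous.
  v = 8: √(25) = 5, while -v + 13 = 5 — valid.

v = 8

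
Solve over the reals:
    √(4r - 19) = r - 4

r = 5 or r = 7

Square both sides: 4r - 19 = (r - 4)².
Expand and rearrange: r² - 12r + 35 = 0.
Solving gives r = 7 or r = 5.
Check each candidate in the original equation:
  r = 7: √(9) = 3, while r - 4 = 3 — valid.
  r = 5: √(1) = 1, while r - 4 = 1 — valid.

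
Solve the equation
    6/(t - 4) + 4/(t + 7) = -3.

t = -8.5853 or t = 2.2519

Multiply both sides by (t - 4)(t + 7):
6(t + 7) + 4(t - 4) = -3(t - 4)(t + 7).
Expand and collect terms: -3t^2 - 19t + 58 = 0.
By the quadratic formula, t = (19 +/- sqrt(1057)) / -6, so t ~= -8.5853 or t ~= 2.2519.
Neither value makes a denominator zero (t != 4, t != -7), so both are valid.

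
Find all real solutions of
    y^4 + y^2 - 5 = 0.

y = -1.3384 or y = 1.3384

Let u = y^2. The equation becomes u^2 + u - 5 = 0.
By the quadratic formula, u = -1/2 + sqrt(21)/2 or u = -sqrt(21)/2 - 1/2.
y^2 = -1/2 + sqrt(21)/2 gives y = +/-sqrt(-1/2 + sqrt(21)/2) ~= +/-1.3384.
y^2 = -sqrt(21)/2 - 1/2 < 0 has no real solution.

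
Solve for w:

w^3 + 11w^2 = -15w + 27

w = -9 or w = -3 or w = 1

Rearrange: w^3 + 11w^2 + 15w - 27 = 0.
Possible rational roots are divisors of -27. Testing w = -3 gives 0, so (w + 3) is a factor.
Divide: w^3 + 11w^2 + 15w - 27 = (w + 3)(w^2 + 8w - 9).
Factor the quadratic: w = 1 or w = -9.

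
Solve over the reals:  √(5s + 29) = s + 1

s = 7

Square both sides: 5s + 29 = (s + 1)².
Expand and rearrange: s² - 3s - 28 = 0.
Solving gives s = 7 or s = -4.
Check each candidate in the original equation:
  s = 7: √(64) = 8, while s + 1 = 8 — valid.
  s = -4: √(9) = 3, while s + 1 = -3 — extraneous.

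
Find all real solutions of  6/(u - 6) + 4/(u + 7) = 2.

u = -5.4162 or u = 9.4162

Multiply both sides by (u - 6)(u + 7):
6(u + 7) + 4(u - 6) = 2(u - 6)(u + 7).
Expand and collect terms: 2u² - 8u - 102 = 0.
By the quadratic formula, u = (8 ± √880) / 4, so u ≈ 9.4162 or u ≈ -5.4162.
Neither value makes a denominator zero (u ≠ 6, u ≠ -7), so both are valid.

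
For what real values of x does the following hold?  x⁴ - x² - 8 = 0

Let u = x². The equation becomes u² - u - 8 = 0.
By the quadratic formula, u = 1/2 + √(33)/2 or u = 1/2 - √(33)/2.
x² = 1/2 + √(33)/2 gives x = ±√(1/2 + √(33)/2) ≈ ±1.8364.
x² = 1/2 - √(33)/2 < 0 has no real solution.

x = -1.8364 or x = 1.8364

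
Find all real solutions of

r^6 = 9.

r = -1.4422 or r = 1.4422

Let u = r^3. The equation becomes u^2 - 9 = 0.
Factor: (u + 3)(u - 3) = 0, so u = -3 or u = 3.
r^3 = -3 gives r = -(3)^(1/3) ~= -1.4422.
r^3 = 3 gives r = (3)^(1/3) ~= 1.4422.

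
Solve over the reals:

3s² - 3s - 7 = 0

Discriminant: (-3)² − 4·3·(-7) = 93.
Quadratic formula: s = (3 ± √93) / 6.
So s = 1/2 + √(93)/6 ≈ 2.1073 or s = 1/2 - √(93)/6 ≈ -1.1073.

s = -1.1073 or s = 2.1073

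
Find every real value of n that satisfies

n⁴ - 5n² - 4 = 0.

n = -2.3878 or n = 2.3878

Let u = n². The equation becomes u² - 5u - 4 = 0.
By the quadratic formula, u = 5/2 + √(41)/2 or u = 5/2 - √(41)/2.
n² = 5/2 + √(41)/2 gives n = ±√(5/2 + √(41)/2) ≈ ±2.3878.
n² = 5/2 - √(41)/2 < 0 has no real solution.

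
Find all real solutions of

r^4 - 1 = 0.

r = -1 or r = 1

Let u = r^2. The equation becomes u^2 - 1 = 0.
Factor: (u + 1)(u - 1) = 0, so u = -1 or u = 1.
r^2 = -1 < 0 has no real solution.
r^2 = 1 gives r = +/-1.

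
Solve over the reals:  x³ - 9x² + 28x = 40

x = 5

Rearrange: x³ - 9x² + 28x - 40 = 0.
Possible rational roots are divisors of -40. Testing x = 5 gives 0, so (x - 5) is a factor.
Divide: x³ - 9x² + 28x - 40 = (x - 5)(x² - 4x + 8).
The quadratic x² - 4x + 8 has discriminant -16 < 0, so no further real roots.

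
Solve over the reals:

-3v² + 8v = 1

v = 0.1315 or v = 2.5352

Rearrange to standard form: -3v² + 8v - 1 = 0.
Discriminant: (8)² − 4·(-3)·(-1) = 52.
Quadratic formula: v = (-8 ± √52) / (-6).
So v = 4/3 - √(13)/3 ≈ 0.1315 or v = √(13)/3 + 4/3 ≈ 2.5352.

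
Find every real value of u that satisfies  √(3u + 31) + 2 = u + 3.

u = 6

Isolate the radical: √(3u + 31) = u + 1.
Square both sides: 3u + 31 = (u + 1)².
Expand and rearrange: u² - u - 30 = 0.
Solving gives u = 6 or u = -5.
Check each candidate in the original equation:
  u = 6: √(49) = 7, while u + 1 = 7 — valid.
  u = -5: √(16) = 4, while u + 1 = -4 — extraneous.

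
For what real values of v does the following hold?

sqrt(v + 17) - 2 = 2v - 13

Isolate the radical: sqrt(v + 17) = 2v - 11.
Square both sides: v + 17 = (2v - 11)^2.
Expand and rearrange: 4v^2 - 45v + 104 = 0.
Solving gives v = 8 or v = 3.25.
Check each candidate in the original equation:
  v = 8: sqrt(25) = 5, while 2v - 11 = 5 — valid.
  v = 3.25: sqrt(20.25) = 4.5, while 2v - 11 = -4.5 — extraneous.

v = 8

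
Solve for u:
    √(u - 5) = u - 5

Square both sides: u - 5 = (u - 5)².
Expand and rearrange: u² - 11u + 30 = 0.
Solving gives u = 6 or u = 5.
Check each candidate in the original equation:
  u = 6: √(1) = 1, while u - 5 = 1 — valid.
  u = 5: √(0) = 0, while u - 5 = 0 — valid.

u = 5 or u = 6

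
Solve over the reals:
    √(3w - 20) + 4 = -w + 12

Isolate the radical: √(3w - 20) = -w + 8.
Square both sides: 3w - 20 = (-w + 8)².
Expand and rearrange: w² - 19w + 84 = 0.
Solving gives w = 12 or w = 7.
Check each candidate in the original equation:
  w = 12: √(16) = 4, while -w + 8 = -4 — extraneous.
  w = 7: √(1) = 1, while -w + 8 = 1 — valid.

w = 7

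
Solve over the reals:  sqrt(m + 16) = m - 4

m = 9

Square both sides: m + 16 = (m - 4)^2.
Expand and rearrange: m^2 - 9m = 0.
Solving gives m = 9 or m = 0.
Check each candidate in the original equation:
  m = 9: sqrt(25) = 5, while m - 4 = 5 — valid.
  m = 0: sqrt(16) = 4, while m - 4 = -4 — extraneous.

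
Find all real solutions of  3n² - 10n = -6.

n = 0.7847 or n = 2.5486

Rearrange to standard form: 3n² - 10n + 6 = 0.
Discriminant: (-10)² − 4·3·6 = 28.
Quadratic formula: n = (10 ± √28) / 6.
So n = √(7)/3 + 5/3 ≈ 2.5486 or n = 5/3 - √(7)/3 ≈ 0.7847.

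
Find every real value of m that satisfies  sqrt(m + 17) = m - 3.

m = 8

Square both sides: m + 17 = (m - 3)^2.
Expand and rearrange: m^2 - 7m - 8 = 0.
Solving gives m = 8 or m = -1.
Check each candidate in the original equation:
  m = 8: sqrt(25) = 5, while m - 3 = 5 — valid.
  m = -1: sqrt(16) = 4, while m - 3 = -4 — extraneous.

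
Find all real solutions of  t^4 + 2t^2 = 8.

Let u = t^2. The equation becomes u^2 + 2u - 8 = 0.
Factor: (u - 2)(u + 4) = 0, so u = 2 or u = -4.
t^2 = 2 gives t = +/-sqrt(2) ~= +/-1.4142.
t^2 = -4 < 0 has no real solution.

t = -1.4142 or t = 1.4142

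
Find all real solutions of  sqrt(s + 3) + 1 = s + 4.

Isolate the radical: sqrt(s + 3) = s + 3.
Square both sides: s + 3 = (s + 3)^2.
Expand and rearrange: s^2 + 5s + 6 = 0.
Solving gives s = -2 or s = -3.
Check each candidate in the original equation:
  s = -2: sqrt(1) = 1, while s + 3 = 1 — valid.
  s = -3: sqrt(0) = 0, while s + 3 = 0 — valid.

s = -3 or s = -2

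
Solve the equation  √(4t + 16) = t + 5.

t = -3

Square both sides: 4t + 16 = (t + 5)².
Expand and rearrange: t² + 6t + 9 = 0.
This gives the repeated root t = -3.
Check in the original equation:
  t = -3: √(4) = 2, while t + 5 = 2 — valid.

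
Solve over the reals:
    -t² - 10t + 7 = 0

Discriminant: (-10)² − 4·(-1)·7 = 128.
Quadratic formula: t = (10 ± √128) / (-2).
So t = -4·√(2) - 5 ≈ -10.6569 or t = -5 + 4·√(2) ≈ 0.6569.

t = -10.6569 or t = 0.6569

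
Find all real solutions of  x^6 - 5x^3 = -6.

Let u = x^3. The equation becomes u^2 - 5u + 6 = 0.
Factor: (u - 3)(u - 2) = 0, so u = 3 or u = 2.
x^3 = 3 gives x = (3)^(1/3) ~= 1.4422.
x^3 = 2 gives x = (2)^(1/3) ~= 1.2599.

x = 1.2599 or x = 1.4422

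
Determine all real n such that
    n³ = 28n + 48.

n = -4 or n = -2 or n = 6

Rearrange: n³ - 28n - 48 = 0.
Possible rational roots are divisors of -48. Testing n = -4 gives 0, so (n + 4) is a factor.
Divide: n³ - 28n - 48 = (n + 4)(n² - 4n - 12).
Factor the quadratic: n = 6 or n = -2.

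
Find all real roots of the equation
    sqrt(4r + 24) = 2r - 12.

r = 10

Square both sides: 4r + 24 = (2r - 12)^2.
Expand and rearrange: 4r^2 - 52r + 120 = 0.
Solving gives r = 10 or r = 3.
Check each candidate in the original equation:
  r = 10: sqrt(64) = 8, while 2r - 12 = 8 — valid.
  r = 3: sqrt(36) = 6, while 2r - 12 = -6 — extraneous.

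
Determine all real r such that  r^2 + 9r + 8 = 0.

Factor: (r + 1)(r + 8) = 0.
So r = -1 or r = -8.

r = -8 or r = -1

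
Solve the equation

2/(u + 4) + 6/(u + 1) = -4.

u = -4.8229 or u = -2.1771

Multiply both sides by (u + 4)(u + 1):
2(u + 1) + 6(u + 4) = -4(u + 4)(u + 1).
Expand and collect terms: -4u² - 28u - 42 = 0.
By the quadratic formula, u = (28 ± √112) / -8, so u ≈ -4.8229 or u ≈ -2.1771.
Neither value makes a denominator zero (u ≠ -4, u ≠ -1), so both are valid.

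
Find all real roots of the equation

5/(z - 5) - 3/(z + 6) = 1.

z = -8.1747 or z = 9.1747

Multiply both sides by (z - 5)(z + 6):
5(z + 6) - 3(z - 5) = (z - 5)(z + 6).
Expand and collect terms: z^2 - z - 75 = 0.
By the quadratic formula, z = (1 +/- sqrt(301)) / 2, so z ~= 9.1747 or z ~= -8.1747.
Neither value makes a denominator zero (z != 5, z != -6), so both are valid.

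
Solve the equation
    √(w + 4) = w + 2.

w = 0

Square both sides: w + 4 = (w + 2)².
Expand and rearrange: w² + 3w = 0.
Solving gives w = 0 or w = -3.
Check each candidate in the original equation:
  w = 0: √(4) = 2, while w + 2 = 2 — valid.
  w = -3: √(1) = 1, while w + 2 = -1 — extraneous.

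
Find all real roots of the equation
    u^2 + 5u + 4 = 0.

Factor: (u + 1)(u + 4) = 0.
So u = -1 or u = -4.

u = -4 or u = -1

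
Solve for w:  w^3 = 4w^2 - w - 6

w = -1 or w = 2 or w = 3

Rearrange: w^3 - 4w^2 + w + 6 = 0.
Possible rational roots are divisors of 6. Testing w = 3 gives 0, so (w - 3) is a factor.
Divide: w^3 - 4w^2 + w + 6 = (w - 3)(w^2 - w - 2).
Factor the quadratic: w = 2 or w = -1.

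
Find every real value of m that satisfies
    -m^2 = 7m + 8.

m = -5.5616 or m = -1.4384

Rearrange to standard form: -m^2 - 7m - 8 = 0.
Discriminant: (-7)^2 - 4*(-1)*(-8) = 17.
Quadratic formula: m = (7 +/- sqrt(17)) / (-2).
So m = -7/2 - sqrt(17)/2 ~= -5.5616 or m = -7/2 + sqrt(17)/2 ~= -1.4384.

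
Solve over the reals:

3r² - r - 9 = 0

Discriminant: (-1)² − 4·3·(-9) = 109.
Quadratic formula: r = (1 ± √109) / 6.
So r = 1/6 + √(109)/6 ≈ 1.9067 or r = 1/6 - √(109)/6 ≈ -1.5734.

r = -1.5734 or r = 1.9067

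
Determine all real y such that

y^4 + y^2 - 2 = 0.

y = -1 or y = 1

Let u = y^2. The equation becomes u^2 + u - 2 = 0.
Factor: (u + 2)(u - 1) = 0, so u = -2 or u = 1.
y^2 = -2 < 0 has no real solution.
y^2 = 1 gives y = +/-1.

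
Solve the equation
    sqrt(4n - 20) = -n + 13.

n = 9

Square both sides: 4n - 20 = (-n + 13)^2.
Expand and rearrange: n^2 - 30n + 189 = 0.
Solving gives n = 21 or n = 9.
Check each candidate in the original equation:
  n = 21: sqrt(64) = 8, while -n + 13 = -8 — extraneous.
  n = 9: sqrt(16) = 4, while -n + 13 = 4 — valid.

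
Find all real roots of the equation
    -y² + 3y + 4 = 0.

Factor: -1(y - 4)(y + 1) = 0.
So y = 4 or y = -1.

y = -1 or y = 4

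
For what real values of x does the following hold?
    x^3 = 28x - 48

Rearrange: x^3 - 28x + 48 = 0.
Possible rational roots are divisors of 48. Testing x = 4 gives 0, so (x - 4) is a factor.
Divide: x^3 - 28x + 48 = (x - 4)(x^2 + 4x - 12).
Factor the quadratic: x = 2 or x = -6.

x = -6 or x = 2 or x = 4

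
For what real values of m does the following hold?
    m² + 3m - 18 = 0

m = -6 or m = 3

Factor: (m - 3)(m + 6) = 0.
So m = 3 or m = -6.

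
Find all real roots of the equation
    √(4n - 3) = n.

Square both sides: 4n - 3 = (n)².
Expand and rearrange: n² - 4n + 3 = 0.
Solving gives n = 3 or n = 1.
Check each candidate in the original equation:
  n = 3: √(9) = 3, while n = 3 — valid.
  n = 1: √(1) = 1, while n = 1 — valid.

n = 1 or n = 3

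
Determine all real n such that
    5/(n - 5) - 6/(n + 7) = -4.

n = -5.2926 or n = 3.5426

Multiply both sides by (n - 5)(n + 7):
5(n + 7) - 6(n - 5) = -4(n - 5)(n + 7).
Expand and collect terms: -4n^2 - 7n + 75 = 0.
By the quadratic formula, n = (7 +/- sqrt(1249)) / -8, so n ~= -5.2926 or n ~= 3.5426.
Neither value makes a denominator zero (n != 5, n != -7), so both are valid.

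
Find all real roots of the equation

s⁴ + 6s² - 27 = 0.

Let u = s². The equation becomes u² + 6u - 27 = 0.
Factor: (u - 3)(u + 9) = 0, so u = 3 or u = -9.
s² = 3 gives s = ±√(3) ≈ ±1.7321.
s² = -9 < 0 has no real solution.

s = -1.7321 or s = 1.7321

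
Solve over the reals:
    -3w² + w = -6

Rearrange to standard form: -3w² + w + 6 = 0.
Discriminant: (1)² − 4·(-3)·6 = 73.
Quadratic formula: w = (-1 ± √73) / (-6).
So w = 1/6 - √(73)/6 ≈ -1.2573 or w = 1/6 + √(73)/6 ≈ 1.5907.

w = -1.2573 or w = 1.5907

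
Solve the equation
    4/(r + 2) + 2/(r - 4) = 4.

Multiply both sides by (r + 2)(r - 4):
4(r - 4) + 2(r + 2) = 4(r + 2)(r - 4).
Expand and collect terms: 4r² - 14r - 20 = 0.
By the quadratic formula, r = (14 ± √516) / 8, so r ≈ 4.5895 or r ≈ -1.0895.
Neither value makes a denominator zero (r ≠ -2, r ≠ 4), so both are valid.

r = -1.0895 or r = 4.5895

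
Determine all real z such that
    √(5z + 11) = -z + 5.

Square both sides: 5z + 11 = (-z + 5)².
Expand and rearrange: z² - 15z + 14 = 0.
Solving gives z = 14 or z = 1.
Check each candidate in the original equation:
  z = 14: √(81) = 9, while -z + 5 = -9 — extraneous.
  z = 1: √(16) = 4, while -z + 5 = 4 — valid.

z = 1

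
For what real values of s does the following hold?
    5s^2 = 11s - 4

s = 0.4597 or s = 1.7403

Rearrange to standard form: 5s^2 - 11s + 4 = 0.
Discriminant: (-11)^2 - 4*5*4 = 41.
Quadratic formula: s = (11 +/- sqrt(41)) / 10.
So s = sqrt(41)/10 + 11/10 ~= 1.7403 or s = 11/10 - sqrt(41)/10 ~= 0.4597.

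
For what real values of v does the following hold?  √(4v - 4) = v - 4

v = 10

Square both sides: 4v - 4 = (v - 4)².
Expand and rearrange: v² - 12v + 20 = 0.
Solving gives v = 10 or v = 2.
Check each candidate in the original equation:
  v = 10: √(36) = 6, while v - 4 = 6 — valid.
  v = 2: √(4) = 2, while v - 4 = -2 — extraneous.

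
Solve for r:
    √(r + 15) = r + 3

r = 1

Square both sides: r + 15 = (r + 3)².
Expand and rearrange: r² + 5r - 6 = 0.
Solving gives r = 1 or r = -6.
Check each candidate in the original equation:
  r = 1: √(16) = 4, while r + 3 = 4 — valid.
  r = -6: √(9) = 3, while r + 3 = -3 — extraneous.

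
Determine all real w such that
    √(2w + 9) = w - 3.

w = 8

Square both sides: 2w + 9 = (w - 3)².
Expand and rearrange: w² - 8w = 0.
Solving gives w = 8 or w = 0.
Check each candidate in the original equation:
  w = 8: √(25) = 5, while w - 3 = 5 — valid.
  w = 0: √(9) = 3, while w - 3 = -3 — extraneous.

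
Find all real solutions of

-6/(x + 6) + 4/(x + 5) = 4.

Multiply both sides by (x + 6)(x + 5):
-6(x + 5) + 4(x + 6) = 4(x + 6)(x + 5).
Expand and collect terms: 4x² + 46x + 126 = 0.
Factor or apply the quadratic formula: x = -4.5 or x = -7.
Neither value makes a denominator zero (x ≠ -6, x ≠ -5), so both are valid.

x = -7 or x = -4.5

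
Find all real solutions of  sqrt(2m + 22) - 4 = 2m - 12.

Isolate the radical: sqrt(2m + 22) = 2m - 8.
Square both sides: 2m + 22 = (2m - 8)^2.
Expand and rearrange: 4m^2 - 34m + 42 = 0.
Solving gives m = 7 or m = 1.5.
Check each candidate in the original equation:
  m = 7: sqrt(36) = 6, while 2m - 8 = 6 — valid.
  m = 1.5: sqrt(25) = 5, while 2m - 8 = -5 — extraneous.

m = 7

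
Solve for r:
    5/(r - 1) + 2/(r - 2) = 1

r = 1.6834 or r = 8.3166

Multiply both sides by (r - 1)(r - 2):
5(r - 2) + 2(r - 1) = (r - 1)(r - 2).
Expand and collect terms: r² - 10r + 14 = 0.
By the quadratic formula, r = (10 ± √44) / 2, so r ≈ 8.3166 or r ≈ 1.6834.
Neither value makes a denominator zero (r ≠ 1, r ≠ 2), so both are valid.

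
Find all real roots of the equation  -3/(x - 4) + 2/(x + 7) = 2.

Multiply both sides by (x - 4)(x + 7):
-3(x + 7) + 2(x - 4) = 2(x - 4)(x + 7).
Expand and collect terms: 2x² + 7x - 27 = 0.
By the quadratic formula, x = (-7 ± √265) / 4, so x ≈ 2.3197 or x ≈ -5.8197.
Neither value makes a denominator zero (x ≠ 4, x ≠ -7), so both are valid.

x = -5.8197 or x = 2.3197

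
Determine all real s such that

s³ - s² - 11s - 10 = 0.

Possible rational roots are divisors of -10. Testing s = -2 gives 0, so (s + 2) is a factor.
Divide: s³ - s² - 11s - 10 = (s + 2)(s² - 3s - 5).
Apply the quadratic formula to s² - 3s - 5 = 0: s = (3 ± √29)/2, i.e. s ≈ 4.1926 or s ≈ -1.1926.

s = -2 or s = -1.1926 or s = 4.1926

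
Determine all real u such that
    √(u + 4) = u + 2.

u = 0

Square both sides: u + 4 = (u + 2)².
Expand and rearrange: u² + 3u = 0.
Solving gives u = 0 or u = -3.
Check each candidate in the original equation:
  u = 0: √(4) = 2, while u + 2 = 2 — valid.
  u = -3: √(1) = 1, while u + 2 = -1 — extraneous.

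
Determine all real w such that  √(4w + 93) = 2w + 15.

Square both sides: 4w + 93 = (2w + 15)².
Expand and rearrange: 4w² + 56w + 132 = 0.
Solving gives w = -3 or w = -11.
Check each candidate in the original equation:
  w = -3: √(81) = 9, while 2w + 15 = 9 — valid.
  w = -11: √(49) = 7, while 2w + 15 = -7 — extraneous.

w = -3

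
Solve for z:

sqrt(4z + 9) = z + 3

z = -2 or z = 0

Square both sides: 4z + 9 = (z + 3)^2.
Expand and rearrange: z^2 + 2z = 0.
Solving gives z = 0 or z = -2.
Check each candidate in the original equation:
  z = 0: sqrt(9) = 3, while z + 3 = 3 — valid.
  z = -2: sqrt(1) = 1, while z + 3 = 1 — valid.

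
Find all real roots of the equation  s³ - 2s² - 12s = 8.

s = -2 or s = -0.8284 or s = 4.8284

Rearrange: s³ - 2s² - 12s - 8 = 0.
Possible rational roots are divisors of -8. Testing s = -2 gives 0, so (s + 2) is a factor.
Divide: s³ - 2s² - 12s - 8 = (s + 2)(s² - 4s - 4).
Apply the quadratic formula to s² - 4s - 4 = 0: s = (4 ± √32)/2, i.e. s ≈ 4.8284 or s ≈ -0.8284.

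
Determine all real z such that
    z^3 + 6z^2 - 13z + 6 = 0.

Possible rational roots are divisors of 6. Testing z = 1 gives 0, so (z - 1) is a factor.
Divide: z^3 + 6z^2 - 13z + 6 = (z - 1)(z^2 + 7z - 6).
Apply the quadratic formula to z^2 + 7z - 6 = 0: z = (-7 +/- sqrt(73))/2, i.e. z ~= 0.772 or z ~= -7.772.

z = -7.772 or z = 0.772 or z = 1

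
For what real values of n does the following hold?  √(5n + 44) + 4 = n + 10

Isolate the radical: √(5n + 44) = n + 6.
Square both sides: 5n + 44 = (n + 6)².
Expand and rearrange: n² + 7n - 8 = 0.
Solving gives n = 1 or n = -8.
Check each candidate in the original equation:
  n = 1: √(49) = 7, while n + 6 = 7 — valid.
  n = -8: √(4) = 2, while n + 6 = -2 — extraneous.

n = 1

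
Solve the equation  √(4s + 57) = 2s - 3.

Square both sides: 4s + 57 = (2s - 3)².
Expand and rearrange: 4s² - 16s - 48 = 0.
Solving gives s = 6 or s = -2.
Check each candidate in the original equation:
  s = 6: √(81) = 9, while 2s - 3 = 9 — valid.
  s = -2: √(49) = 7, while 2s - 3 = -7 — extraneous.

s = 6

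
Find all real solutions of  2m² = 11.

m = -2.3452 or m = 2.3452

Rearrange to standard form: 2m² - 11 = 0.
Discriminant: (0)² − 4·2·(-11) = 88.
Quadratic formula: m = (0 ± √88) / 4.
So m = √(22)/2 ≈ 2.3452 or m = -√(22)/2 ≈ -2.3452.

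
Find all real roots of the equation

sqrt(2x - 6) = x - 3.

Square both sides: 2x - 6 = (x - 3)^2.
Expand and rearrange: x^2 - 8x + 15 = 0.
Solving gives x = 5 or x = 3.
Check each candidate in the original equation:
  x = 5: sqrt(4) = 2, while x - 3 = 2 — valid.
  x = 3: sqrt(0) = 0, while x - 3 = 0 — valid.

x = 3 or x = 5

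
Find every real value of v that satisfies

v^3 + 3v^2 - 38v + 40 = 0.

Possible rational roots are divisors of 40. Testing v = 4 gives 0, so (v - 4) is a factor.
Divide: v^3 + 3v^2 - 38v + 40 = (v - 4)(v^2 + 7v - 10).
Apply the quadratic formula to v^2 + 7v - 10 = 0: v = (-7 +/- sqrt(89))/2, i.e. v ~= 1.217 or v ~= -8.217.

v = -8.217 or v = 1.217 or v = 4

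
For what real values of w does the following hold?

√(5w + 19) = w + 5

Square both sides: 5w + 19 = (w + 5)².
Expand and rearrange: w² + 5w + 6 = 0.
Solving gives w = -2 or w = -3.
Check each candidate in the original equation:
  w = -2: √(9) = 3, while w + 5 = 3 — valid.
  w = -3: √(4) = 2, while w + 5 = 2 — valid.

w = -3 or w = -2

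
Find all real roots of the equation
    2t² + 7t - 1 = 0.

t = -3.6375 or t = 0.1375

Discriminant: (7)² − 4·2·(-1) = 57.
Quadratic formula: t = (-7 ± √57) / 4.
So t = -7/4 + √(57)/4 ≈ 0.1375 or t = -√(57)/4 - 7/4 ≈ -3.6375.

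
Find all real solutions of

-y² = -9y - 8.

Rearrange to standard form: -y² + 9y + 8 = 0.
Discriminant: (9)² − 4·(-1)·8 = 113.
Quadratic formula: y = (-9 ± √113) / (-2).
So y = 9/2 - √(113)/2 ≈ -0.8151 or y = 9/2 + √(113)/2 ≈ 9.8151.

y = -0.8151 or y = 9.8151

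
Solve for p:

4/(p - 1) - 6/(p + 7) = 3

Multiply both sides by (p - 1)(p + 7):
4(p + 7) - 6(p - 1) = 3(p - 1)(p + 7).
Expand and collect terms: 3p^2 + 20p - 55 = 0.
By the quadratic formula, p = (-20 +/- sqrt(1060)) / 6, so p ~= 2.0929 or p ~= -8.7596.
Neither value makes a denominator zero (p != 1, p != -7), so both are valid.

p = -8.7596 or p = 2.0929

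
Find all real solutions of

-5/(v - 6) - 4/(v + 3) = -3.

Multiply both sides by (v - 6)(v + 3):
-5(v + 3) - 4(v - 6) = -3(v - 6)(v + 3).
Expand and collect terms: -3v^2 + 18v + 45 = 0.
By the quadratic formula, v = (-18 +/- sqrt(864)) / -6, so v ~= -1.899 or v ~= 7.899.
Neither value makes a denominator zero (v != 6, v != -3), so both are valid.

v = -1.899 or v = 7.899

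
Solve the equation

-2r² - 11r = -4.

r = -5.8423 or r = 0.3423

Rearrange to standard form: -2r² - 11r + 4 = 0.
Discriminant: (-11)² − 4·(-2)·4 = 153.
Quadratic formula: r = (11 ± √153) / (-4).
So r = -3·√(17)/4 - 11/4 ≈ -5.8423 or r = -11/4 + 3·√(17)/4 ≈ 0.3423.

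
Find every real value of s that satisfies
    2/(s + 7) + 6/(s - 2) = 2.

Multiply both sides by (s + 7)(s - 2):
2(s - 2) + 6(s + 7) = 2(s + 7)(s - 2).
Expand and collect terms: 2s² + 2s - 66 = 0.
By the quadratic formula, s = (-2 ± √532) / 4, so s ≈ 5.2663 or s ≈ -6.2663.
Neither value makes a denominator zero (s ≠ -7, s ≠ 2), so both are valid.

s = -6.2663 or s = 5.2663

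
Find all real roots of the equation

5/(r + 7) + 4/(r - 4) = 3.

r = -5.5377 or r = 5.5377

Multiply both sides by (r + 7)(r - 4):
5(r - 4) + 4(r + 7) = 3(r + 7)(r - 4).
Expand and collect terms: 3r^2 - 92 = 0.
By the quadratic formula, r = (0 +/- sqrt(1104)) / 6, so r ~= 5.5377 or r ~= -5.5377.
Neither value makes a denominator zero (r != -7, r != 4), so both are valid.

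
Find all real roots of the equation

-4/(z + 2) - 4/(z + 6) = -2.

z = -4.8284 or z = 0.8284

Multiply both sides by (z + 2)(z + 6):
-4(z + 6) - 4(z + 2) = -2(z + 2)(z + 6).
Expand and collect terms: -2z^2 - 8z + 8 = 0.
By the quadratic formula, z = (8 +/- sqrt(128)) / -4, so z ~= -4.8284 or z ~= 0.8284.
Neither value makes a denominator zero (z != -2, z != -6), so both are valid.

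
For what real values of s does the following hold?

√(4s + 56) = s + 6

s = 2

Square both sides: 4s + 56 = (s + 6)².
Expand and rearrange: s² + 8s - 20 = 0.
Solving gives s = 2 or s = -10.
Check each candidate in the original equation:
  s = 2: √(64) = 8, while s + 6 = 8 — valid.
  s = -10: √(16) = 4, while s + 6 = -4 — extraneous.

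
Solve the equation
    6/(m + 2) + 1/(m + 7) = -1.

m = -10.4495 or m = -5.5505

Multiply both sides by (m + 2)(m + 7):
6(m + 7) + (m + 2) = -(m + 2)(m + 7).
Expand and collect terms: -m^2 - 16m - 58 = 0.
By the quadratic formula, m = (16 +/- sqrt(24)) / -2, so m ~= -10.4495 or m ~= -5.5505.
Neither value makes a denominator zero (m != -2, m != -7), so both are valid.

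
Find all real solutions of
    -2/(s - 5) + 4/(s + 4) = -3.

Multiply both sides by (s - 5)(s + 4):
-2(s + 4) + 4(s - 5) = -3(s - 5)(s + 4).
Expand and collect terms: -3s² + s + 88 = 0.
By the quadratic formula, s = (-1 ± √1057) / -6, so s ≈ -5.2519 or s ≈ 5.5853.
Neither value makes a denominator zero (s ≠ 5, s ≠ -4), so both are valid.

s = -5.2519 or s = 5.5853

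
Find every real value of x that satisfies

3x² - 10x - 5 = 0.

x = -0.4415 or x = 3.7749

Discriminant: (-10)² − 4·3·(-5) = 160.
Quadratic formula: x = (10 ± √160) / 6.
So x = 5/3 + 2·√(10)/3 ≈ 3.7749 or x = 5/3 - 2·√(10)/3 ≈ -0.4415.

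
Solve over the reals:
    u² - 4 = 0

Factor: (u + 2)(u - 2) = 0.
So u = -2 or u = 2.

u = -2 or u = 2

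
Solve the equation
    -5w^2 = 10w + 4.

w = -1.4472 or w = -0.5528

Rearrange to standard form: -5w^2 - 10w - 4 = 0.
Discriminant: (-10)^2 - 4*(-5)*(-4) = 20.
Quadratic formula: w = (10 +/- sqrt(20)) / (-10).
So w = -1 - sqrt(5)/5 ~= -1.4472 or w = -1 + sqrt(5)/5 ~= -0.5528.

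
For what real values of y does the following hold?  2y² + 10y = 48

Bring every term to one side: 2y² + 10y - 48 = 0.
Factor: 2(y - 3)(y + 8) = 0.
So y = 3 or y = -8.

y = -8 or y = 3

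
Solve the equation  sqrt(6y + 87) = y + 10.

Square both sides: 6y + 87 = (y + 10)^2.
Expand and rearrange: y^2 + 14y + 13 = 0.
Solving gives y = -1 or y = -13.
Check each candidate in the original equation:
  y = -1: sqrt(81) = 9, while y + 10 = 9 — valid.
  y = -13: sqrt(9) = 3, while y + 10 = -3 — extraneous.

y = -1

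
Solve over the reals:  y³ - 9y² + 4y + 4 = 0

Possible rational roots are divisors of 4. Testing y = 1 gives 0, so (y - 1) is a factor.
Divide: y³ - 9y² + 4y + 4 = (y - 1)(y² - 8y - 4).
Apply the quadratic formula to y² - 8y - 4 = 0: y = (8 ± √80)/2, i.e. y ≈ 8.4721 or y ≈ -0.4721.

y = -0.4721 or y = 1 or y = 8.4721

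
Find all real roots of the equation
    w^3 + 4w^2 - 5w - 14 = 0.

w = -4.4142 or w = -1.5858 or w = 2

Possible rational roots are divisors of -14. Testing w = 2 gives 0, so (w - 2) is a factor.
Divide: w^3 + 4w^2 - 5w - 14 = (w - 2)(w^2 + 6w + 7).
Apply the quadratic formula to w^2 + 6w + 7 = 0: w = (-6 +/- sqrt(8))/2, i.e. w ~= -1.5858 or w ~= -4.4142.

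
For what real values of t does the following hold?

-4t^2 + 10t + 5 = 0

t = -0.4271 or t = 2.9271

Discriminant: (10)^2 - 4*(-4)*5 = 180.
Quadratic formula: t = (-10 +/- sqrt(180)) / (-8).
So t = 5/4 - 3*sqrt(5)/4 ~= -0.4271 or t = 5/4 + 3*sqrt(5)/4 ~= 2.9271.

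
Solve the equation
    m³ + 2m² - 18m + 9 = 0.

Possible rational roots are divisors of 9. Testing m = 3 gives 0, so (m - 3) is a factor.
Divide: m³ + 2m² - 18m + 9 = (m - 3)(m² + 5m - 3).
Apply the quadratic formula to m² + 5m - 3 = 0: m = (-5 ± √37)/2, i.e. m ≈ 0.5414 or m ≈ -5.5414.

m = -5.5414 or m = 0.5414 or m = 3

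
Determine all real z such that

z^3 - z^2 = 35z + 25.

z = -5 or z = -0.7417 or z = 6.7417

Rearrange: z^3 - z^2 - 35z - 25 = 0.
Possible rational roots are divisors of -25. Testing z = -5 gives 0, so (z + 5) is a factor.
Divide: z^3 - z^2 - 35z - 25 = (z + 5)(z^2 - 6z - 5).
Apply the quadratic formula to z^2 - 6z - 5 = 0: z = (6 +/- sqrt(56))/2, i.e. z ~= 6.7417 or z ~= -0.7417.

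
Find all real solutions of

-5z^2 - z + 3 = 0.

z = -0.881 or z = 0.681

Discriminant: (-1)^2 - 4*(-5)*3 = 61.
Quadratic formula: z = (1 +/- sqrt(61)) / (-10).
So z = -sqrt(61)/10 - 1/10 ~= -0.881 or z = -1/10 + sqrt(61)/10 ~= 0.681.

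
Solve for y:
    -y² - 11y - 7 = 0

Discriminant: (-11)² − 4·(-1)·(-7) = 93.
Quadratic formula: y = (11 ± √93) / (-2).
So y = -11/2 - √(93)/2 ≈ -10.3218 or y = -11/2 + √(93)/2 ≈ -0.6782.

y = -10.3218 or y = -0.6782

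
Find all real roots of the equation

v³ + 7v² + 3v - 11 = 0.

Possible rational roots are divisors of -11. Testing v = 1 gives 0, so (v - 1) is a factor.
Divide: v³ + 7v² + 3v - 11 = (v - 1)(v² + 8v + 11).
Apply the quadratic formula to v² + 8v + 11 = 0: v = (-8 ± √20)/2, i.e. v ≈ -1.7639 or v ≈ -6.2361.

v = -6.2361 or v = -1.7639 or v = 1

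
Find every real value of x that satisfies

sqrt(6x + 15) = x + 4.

Square both sides: 6x + 15 = (x + 4)^2.
Expand and rearrange: x^2 + 2x + 1 = 0.
This gives the repeated root x = -1.
Check in the original equation:
  x = -1: sqrt(9) = 3, while x + 4 = 3 — valid.

x = -1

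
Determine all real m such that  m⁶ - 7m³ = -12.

Let u = m³. The equation becomes u² - 7u + 12 = 0.
Factor: (u - 4)(u - 3) = 0, so u = 4 or u = 3.
m³ = 4 gives m = ∛(4) ≈ 1.5874.
m³ = 3 gives m = ∛(3) ≈ 1.4422.

m = 1.4422 or m = 1.5874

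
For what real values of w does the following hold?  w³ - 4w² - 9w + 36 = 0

w = -3 or w = 3 or w = 4

Possible rational roots are divisors of 36. Testing w = 3 gives 0, so (w - 3) is a factor.
Divide: w³ - 4w² - 9w + 36 = (w - 3)(w² - w - 12).
Factor the quadratic: w = 4 or w = -3.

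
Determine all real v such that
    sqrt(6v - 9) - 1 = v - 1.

v = 3

Isolate the radical: sqrt(6v - 9) = v.
Square both sides: 6v - 9 = (v)^2.
Expand and rearrange: v^2 - 6v + 9 = 0.
This gives the repeated root v = 3.
Check in the original equation:
  v = 3: sqrt(9) = 3, while v = 3 — valid.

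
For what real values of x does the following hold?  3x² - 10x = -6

x = 0.7847 or x = 2.5486

Rearrange to standard form: 3x² - 10x + 6 = 0.
Discriminant: (-10)² − 4·3·6 = 28.
Quadratic formula: x = (10 ± √28) / 6.
So x = √(7)/3 + 5/3 ≈ 2.5486 or x = 5/3 - √(7)/3 ≈ 0.7847.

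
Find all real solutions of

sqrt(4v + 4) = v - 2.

Square both sides: 4v + 4 = (v - 2)^2.
Expand and rearrange: v^2 - 8v = 0.
Solving gives v = 8 or v = 0.
Check each candidate in the original equation:
  v = 8: sqrt(36) = 6, while v - 2 = 6 — valid.
  v = 0: sqrt(4) = 2, while v - 2 = -2 — extraneous.

v = 8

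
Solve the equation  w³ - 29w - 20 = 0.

Possible rational roots are divisors of -20. Testing w = -5 gives 0, so (w + 5) is a factor.
Divide: w³ - 29w - 20 = (w + 5)(w² - 5w - 4).
Apply the quadratic formula to w² - 5w - 4 = 0: w = (5 ± √41)/2, i.e. w ≈ 5.7016 or w ≈ -0.7016.

w = -5 or w = -0.7016 or w = 5.7016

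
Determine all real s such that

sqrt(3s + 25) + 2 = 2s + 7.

s = 0

Isolate the radical: sqrt(3s + 25) = 2s + 5.
Square both sides: 3s + 25 = (2s + 5)^2.
Expand and rearrange: 4s^2 + 17s = 0.
Solving gives s = 0 or s = -4.25.
Check each candidate in the original equation:
  s = 0: sqrt(25) = 5, while 2s + 5 = 5 — valid.
  s = -4.25: sqrt(12.25) = 3.5, while 2s + 5 = -3.5 — extraneous.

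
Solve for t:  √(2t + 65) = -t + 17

Square both sides: 2t + 65 = (-t + 17)².
Expand and rearrange: t² - 36t + 224 = 0.
Solving gives t = 28 or t = 8.
Check each candidate in the original equation:
  t = 28: √(121) = 11, while -t + 17 = -11 — extraneous.
  t = 8: √(81) = 9, while -t + 17 = 9 — valid.

t = 8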